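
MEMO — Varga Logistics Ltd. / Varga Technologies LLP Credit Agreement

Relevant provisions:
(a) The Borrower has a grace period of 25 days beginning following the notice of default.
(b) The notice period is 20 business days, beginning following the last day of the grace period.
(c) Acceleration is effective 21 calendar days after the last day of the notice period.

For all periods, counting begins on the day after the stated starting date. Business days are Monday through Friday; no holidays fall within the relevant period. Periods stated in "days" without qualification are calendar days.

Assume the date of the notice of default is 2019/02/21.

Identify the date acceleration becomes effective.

2019/05/06

Adding 25 calendar days to 2019/02/21 gives 2019/03/18, which is the last day of the grace period.
The last day of the notice period: 20 business days after Monday, 2019/03/18, skipping weekends — Mar 19, Mar 20, Mar 21, Mar 22, …, Apr 11, Apr 12, Apr 15 — lands on Monday, 2019/04/15.
The date acceleration becomes effective: 21 calendar days after 2019/04/15 is 2019/05/06.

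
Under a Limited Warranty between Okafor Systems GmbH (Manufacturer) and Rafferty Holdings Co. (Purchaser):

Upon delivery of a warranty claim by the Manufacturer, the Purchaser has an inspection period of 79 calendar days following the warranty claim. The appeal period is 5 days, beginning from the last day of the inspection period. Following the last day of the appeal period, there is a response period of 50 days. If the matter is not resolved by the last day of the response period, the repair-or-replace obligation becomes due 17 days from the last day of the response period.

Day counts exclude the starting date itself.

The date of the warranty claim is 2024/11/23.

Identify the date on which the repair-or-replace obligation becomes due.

The last day of the inspection period: 2024/11/23 + 79 days = 2025/02/10.
The last day of the appeal period: 5 calendar days after 2025/02/10 is 2025/02/15.
Adding 50 calendar days to 2025/02/15 gives 2025/04/06, which is the last day of the response period.
Adding 17 calendar days to 2025/04/06 gives 2025/04/23, which is the date on which the repair-or-replace obligation becomes due.

2025/04/23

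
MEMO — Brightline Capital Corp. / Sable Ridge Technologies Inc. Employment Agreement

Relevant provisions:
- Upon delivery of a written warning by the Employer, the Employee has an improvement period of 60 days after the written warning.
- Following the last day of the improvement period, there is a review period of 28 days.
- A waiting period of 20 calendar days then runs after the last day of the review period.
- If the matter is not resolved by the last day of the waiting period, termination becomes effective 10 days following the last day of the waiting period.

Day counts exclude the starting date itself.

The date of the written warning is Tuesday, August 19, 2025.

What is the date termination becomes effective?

December 15, 2025

The last day of the improvement period: 60 calendar days after August 19, 2025 is October 18, 2025.
Adding 28 calendar days to October 18, 2025 gives November 15, 2025, which is the last day of the review period.
The last day of the waiting period: 20 calendar days after November 15, 2025 is December 5, 2025.
Adding 10 calendar days to December 5, 2025 gives December 15, 2025, which is the date termination becomes effective.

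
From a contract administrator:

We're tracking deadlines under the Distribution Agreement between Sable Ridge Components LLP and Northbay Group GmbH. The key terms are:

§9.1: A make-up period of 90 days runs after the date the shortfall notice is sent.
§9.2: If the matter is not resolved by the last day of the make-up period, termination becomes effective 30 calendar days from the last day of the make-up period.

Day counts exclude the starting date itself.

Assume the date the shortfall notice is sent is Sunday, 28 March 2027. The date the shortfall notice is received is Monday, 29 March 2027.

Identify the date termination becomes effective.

26 July 2027

The last day of the make-up period: 28 March 2027 + 90 days = 26 June 2027.
The date termination becomes effective: 26 June 2027 + 30 days = 26 July 2027.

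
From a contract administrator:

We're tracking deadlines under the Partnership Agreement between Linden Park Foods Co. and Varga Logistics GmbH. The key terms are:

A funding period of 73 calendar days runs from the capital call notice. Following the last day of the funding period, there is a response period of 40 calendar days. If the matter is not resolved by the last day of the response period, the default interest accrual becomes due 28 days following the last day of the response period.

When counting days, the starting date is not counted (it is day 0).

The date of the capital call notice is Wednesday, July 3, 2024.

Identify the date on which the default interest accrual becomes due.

November 21, 2024

Adding 73 calendar days to July 3, 2024 gives September 14, 2024, which is the last day of the funding period.
The last day of the response period: 40 calendar days after September 14, 2024 is October 24, 2024.
Adding 28 calendar days to October 24, 2024 gives November 21, 2024, which is the date on which the default interest accrual becomes due.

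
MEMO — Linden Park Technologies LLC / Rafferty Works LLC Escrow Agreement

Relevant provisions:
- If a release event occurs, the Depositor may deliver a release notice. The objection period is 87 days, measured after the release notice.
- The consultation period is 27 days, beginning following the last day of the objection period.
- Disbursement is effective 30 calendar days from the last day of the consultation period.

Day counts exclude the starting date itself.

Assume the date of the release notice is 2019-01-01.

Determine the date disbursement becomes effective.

2019-05-25

Adding 87 calendar days to 2019-01-01 gives 2019-03-29, which is the last day of the objection period.
Adding 27 calendar days to 2019-03-29 gives 2019-04-25, which is the last day of the consultation period.
Adding 30 calendar days to 2019-04-25 gives 2019-05-25, which is the date disbursement becomes effective.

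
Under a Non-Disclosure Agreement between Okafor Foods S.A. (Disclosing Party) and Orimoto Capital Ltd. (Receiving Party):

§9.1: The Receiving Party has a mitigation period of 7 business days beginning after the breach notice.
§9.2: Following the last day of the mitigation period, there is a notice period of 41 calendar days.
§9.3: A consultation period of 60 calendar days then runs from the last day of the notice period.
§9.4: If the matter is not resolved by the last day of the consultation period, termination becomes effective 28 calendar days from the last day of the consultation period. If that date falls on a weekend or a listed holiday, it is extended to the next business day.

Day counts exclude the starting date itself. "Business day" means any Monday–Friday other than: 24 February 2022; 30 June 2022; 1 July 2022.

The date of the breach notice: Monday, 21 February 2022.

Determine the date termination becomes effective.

The last day of the mitigation period: 7 business days after Monday, 21 February 2022, skipping weekends and the listed holiday on Feb 24 — Feb 22, Feb 23, Feb 25, Feb 28, Mar 1, Mar 2, Mar 3 — lands on Thursday, 3 March 2022.
The last day of the notice period: 3 March 2022 + 41 days = 13 April 2022.
The last day of the consultation period: 60 calendar days after 13 April 2022 is 12 June 2022.
The date termination becomes effective: 12 June 2022 + 28 days = 10 July 2022. That falls on a Sunday, so it rolls to the next business day, Monday, 11 July 2022.

11 July 2022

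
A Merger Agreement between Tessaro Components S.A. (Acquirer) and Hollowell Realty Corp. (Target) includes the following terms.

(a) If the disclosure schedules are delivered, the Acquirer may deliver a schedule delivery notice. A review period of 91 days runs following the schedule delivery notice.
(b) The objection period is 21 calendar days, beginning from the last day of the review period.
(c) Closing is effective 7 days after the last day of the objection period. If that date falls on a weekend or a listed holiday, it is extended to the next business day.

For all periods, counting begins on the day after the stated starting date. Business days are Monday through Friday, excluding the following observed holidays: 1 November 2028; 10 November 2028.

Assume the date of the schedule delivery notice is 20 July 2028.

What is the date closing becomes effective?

Adding 91 calendar days to 20 July 2028 gives 19 October 2028, which is the last day of the review period.
Adding 21 calendar days to 19 October 2028 gives 9 November 2028, which is the last day of the objection period.
The date closing becomes effective: 9 November 2028 + 7 days = 16 November 2028. 16 November 2028 is a Thursday and is not a listed holiday, so no roll-forward applies.

16 November 2028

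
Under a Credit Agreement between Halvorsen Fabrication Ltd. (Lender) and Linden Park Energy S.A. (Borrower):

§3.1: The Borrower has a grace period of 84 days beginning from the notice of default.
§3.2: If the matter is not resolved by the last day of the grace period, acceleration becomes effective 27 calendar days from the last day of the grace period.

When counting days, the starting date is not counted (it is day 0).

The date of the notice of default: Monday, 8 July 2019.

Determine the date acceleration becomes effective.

27 October 2019

The last day of the grace period: 8 July 2019 + 84 days = 30 September 2019.
The date acceleration becomes effective: 30 September 2019 + 27 days = 27 October 2019.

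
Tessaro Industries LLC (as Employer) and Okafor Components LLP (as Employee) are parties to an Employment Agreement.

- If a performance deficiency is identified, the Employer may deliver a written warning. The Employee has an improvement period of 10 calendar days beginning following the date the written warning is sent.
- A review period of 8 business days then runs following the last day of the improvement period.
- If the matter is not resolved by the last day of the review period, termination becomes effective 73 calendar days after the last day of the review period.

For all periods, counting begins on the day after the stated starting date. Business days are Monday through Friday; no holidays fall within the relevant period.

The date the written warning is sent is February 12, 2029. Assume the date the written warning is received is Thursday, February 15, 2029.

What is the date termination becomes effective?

May 18, 2029

The last day of the improvement period: February 12, 2029 + 10 days = February 22, 2029.
The last day of the review period: counting 8 business days from Thursday, February 22, 2029 (Feb 23, Feb 26, Feb 27, Feb 28, Mar 1, Mar 2, Mar 5, Mar 6, skipping weekends) reaches Tuesday, March 6, 2029.
Adding 73 calendar days to March 6, 2029 gives May 18, 2029, which is the date termination becomes effective.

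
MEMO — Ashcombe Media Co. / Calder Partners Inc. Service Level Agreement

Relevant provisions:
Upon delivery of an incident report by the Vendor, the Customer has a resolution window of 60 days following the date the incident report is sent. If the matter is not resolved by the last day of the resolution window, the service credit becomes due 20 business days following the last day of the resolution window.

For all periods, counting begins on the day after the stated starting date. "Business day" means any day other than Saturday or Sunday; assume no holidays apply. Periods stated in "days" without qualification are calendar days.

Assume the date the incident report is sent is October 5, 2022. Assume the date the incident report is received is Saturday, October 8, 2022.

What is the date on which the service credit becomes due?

December 30, 2022

The last day of the resolution window: 60 calendar days after October 5, 2022 is December 4, 2022.
From Sunday, December 4, 2022, 20 business days (Dec 5, Dec 6, Dec 7, Dec 8, …, Dec 28, Dec 29, Dec 30, skipping weekends) brings us to Friday, December 30, 2022, which is the date on which the service credit becomes due.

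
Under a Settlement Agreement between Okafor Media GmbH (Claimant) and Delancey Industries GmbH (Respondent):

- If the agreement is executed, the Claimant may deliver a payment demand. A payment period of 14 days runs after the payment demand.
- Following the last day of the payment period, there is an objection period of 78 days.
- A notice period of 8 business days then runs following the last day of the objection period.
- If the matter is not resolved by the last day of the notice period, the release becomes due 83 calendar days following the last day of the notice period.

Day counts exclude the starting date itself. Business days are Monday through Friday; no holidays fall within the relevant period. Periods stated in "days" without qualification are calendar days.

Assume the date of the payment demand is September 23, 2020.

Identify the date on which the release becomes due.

March 29, 2021

Adding 14 calendar days to September 23, 2020 gives October 7, 2020, which is the last day of the payment period.
Adding 78 calendar days to October 7, 2020 gives December 24, 2020, which is the last day of the objection period.
From Thursday, December 24, 2020, 8 business days (Dec 25, Dec 28, Dec 29, Dec 30, Dec 31, Jan 1, Jan 4, Jan 5, skipping weekends) brings us to Tuesday, January 5, 2021, which is the last day of the notice period.
The date on which the release becomes due: 83 calendar days after January 5, 2021 is March 29, 2021.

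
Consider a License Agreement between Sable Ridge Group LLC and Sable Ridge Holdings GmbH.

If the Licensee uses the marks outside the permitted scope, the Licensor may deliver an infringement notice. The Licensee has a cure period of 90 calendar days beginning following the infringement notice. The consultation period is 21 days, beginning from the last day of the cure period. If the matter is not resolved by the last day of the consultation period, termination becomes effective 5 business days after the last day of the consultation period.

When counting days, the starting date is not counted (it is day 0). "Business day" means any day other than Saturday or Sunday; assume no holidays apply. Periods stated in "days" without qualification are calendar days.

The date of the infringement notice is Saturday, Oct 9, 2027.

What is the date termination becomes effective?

Feb 4, 2028

Adding 90 calendar days to Oct 9, 2027 gives Jan 7, 2028, which is the last day of the cure period.
The last day of the consultation period: 21 calendar days after Jan 7, 2028 is Jan 28, 2028.
From Friday, Jan 28, 2028, 5 business days (Jan 31, Feb 1, Feb 2, Feb 3, Feb 4, skipping weekends) brings us to Friday, Feb 4, 2028, which is the date termination becomes effective.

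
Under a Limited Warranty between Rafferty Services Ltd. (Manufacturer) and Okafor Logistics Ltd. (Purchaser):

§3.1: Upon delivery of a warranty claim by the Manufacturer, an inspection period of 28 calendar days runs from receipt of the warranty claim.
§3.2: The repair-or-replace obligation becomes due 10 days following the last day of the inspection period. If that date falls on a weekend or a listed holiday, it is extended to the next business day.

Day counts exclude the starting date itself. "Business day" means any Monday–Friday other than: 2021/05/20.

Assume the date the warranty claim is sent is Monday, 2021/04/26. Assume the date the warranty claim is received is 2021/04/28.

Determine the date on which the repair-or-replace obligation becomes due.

Adding 28 calendar days to 2021/04/28 gives 2021/05/26, which is the last day of the inspection period.
The date on which the repair-or-replace obligation becomes due: 10 calendar days after 2021/05/26 is 2021/06/05. That falls on a Saturday, so it rolls to the next business day, Monday, 2021/06/07.

2021/06/07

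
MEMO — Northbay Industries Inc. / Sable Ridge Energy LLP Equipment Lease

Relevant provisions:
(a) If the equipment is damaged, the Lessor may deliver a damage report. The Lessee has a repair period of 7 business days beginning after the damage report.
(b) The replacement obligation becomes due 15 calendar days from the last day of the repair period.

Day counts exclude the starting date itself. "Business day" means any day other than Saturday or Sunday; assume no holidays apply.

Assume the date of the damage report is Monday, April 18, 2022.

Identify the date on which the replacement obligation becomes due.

May 12, 2022

The last day of the repair period: counting 7 business days from Monday, April 18, 2022 (Apr 19, Apr 20, Apr 21, Apr 22, Apr 25, Apr 26, Apr 27, skipping weekends) reaches Wednesday, April 27, 2022.
The date on which the replacement obligation becomes due: April 27, 2022 + 15 days = May 12, 2022.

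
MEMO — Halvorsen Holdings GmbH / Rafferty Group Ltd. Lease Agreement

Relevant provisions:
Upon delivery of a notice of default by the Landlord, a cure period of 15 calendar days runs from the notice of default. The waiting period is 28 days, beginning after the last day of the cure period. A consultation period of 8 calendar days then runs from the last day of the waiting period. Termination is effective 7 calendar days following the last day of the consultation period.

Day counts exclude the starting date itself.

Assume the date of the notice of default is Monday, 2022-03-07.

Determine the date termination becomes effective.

2022-05-04

The last day of the cure period: 15 calendar days after 2022-03-07 is 2022-03-22.
Adding 28 calendar days to 2022-03-22 gives 2022-04-19, which is the last day of the waiting period.
The last day of the consultation period: 8 calendar days after 2022-04-19 is 2022-04-27.
The date termination becomes effective: 2022-04-27 + 7 days = 2022-05-04.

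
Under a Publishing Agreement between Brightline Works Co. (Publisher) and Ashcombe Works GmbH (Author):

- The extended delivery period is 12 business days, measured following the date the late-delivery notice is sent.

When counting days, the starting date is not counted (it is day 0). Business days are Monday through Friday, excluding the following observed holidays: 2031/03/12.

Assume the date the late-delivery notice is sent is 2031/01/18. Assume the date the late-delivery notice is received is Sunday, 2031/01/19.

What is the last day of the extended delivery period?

2031/02/04

The last day of the extended delivery period: 12 business days after Saturday, 2031/01/18, skipping weekends — Jan 20, Jan 21, Jan 22, Jan 23, …, Jan 31, Feb 3, Feb 4 — lands on Tuesday, 2031/02/04.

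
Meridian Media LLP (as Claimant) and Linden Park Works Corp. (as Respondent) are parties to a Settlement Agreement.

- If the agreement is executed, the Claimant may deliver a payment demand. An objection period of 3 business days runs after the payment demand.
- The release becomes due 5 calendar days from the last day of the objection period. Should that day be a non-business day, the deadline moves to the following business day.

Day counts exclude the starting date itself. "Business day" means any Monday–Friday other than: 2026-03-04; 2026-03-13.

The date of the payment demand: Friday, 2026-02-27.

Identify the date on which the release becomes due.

The last day of the objection period: 3 business days after Friday, 2026-02-27, skipping weekends and the listed holiday on Mar 4 — Mar 2, Mar 3, Mar 5 — lands on Thursday, 2026-03-05.
The date on which the release becomes due: 2026-03-05 + 5 days = 2026-03-10. 2026-03-10 is a Tuesday and is not a listed holiday, so no roll-forward applies.

2026-03-10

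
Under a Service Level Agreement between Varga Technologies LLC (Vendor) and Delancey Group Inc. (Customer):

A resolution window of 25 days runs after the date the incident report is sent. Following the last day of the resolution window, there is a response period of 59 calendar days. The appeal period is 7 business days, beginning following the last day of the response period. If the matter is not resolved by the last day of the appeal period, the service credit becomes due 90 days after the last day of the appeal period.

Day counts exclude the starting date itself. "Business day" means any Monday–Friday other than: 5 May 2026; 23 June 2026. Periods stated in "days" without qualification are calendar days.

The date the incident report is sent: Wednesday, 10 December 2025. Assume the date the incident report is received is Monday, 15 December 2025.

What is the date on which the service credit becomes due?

11 June 2026

Adding 25 calendar days to 10 December 2025 gives 4 January 2026, which is the last day of the resolution window.
The last day of the response period: 4 January 2026 + 59 days = 4 March 2026.
From Wednesday, 4 March 2026, 7 business days (Mar 5, Mar 6, Mar 9, Mar 10, Mar 11, Mar 12, Mar 13, skipping weekends) brings us to Friday, 13 March 2026, which is the last day of the appeal period.
The date on which the service credit becomes due: 90 calendar days after 13 March 2026 is 11 June 2026.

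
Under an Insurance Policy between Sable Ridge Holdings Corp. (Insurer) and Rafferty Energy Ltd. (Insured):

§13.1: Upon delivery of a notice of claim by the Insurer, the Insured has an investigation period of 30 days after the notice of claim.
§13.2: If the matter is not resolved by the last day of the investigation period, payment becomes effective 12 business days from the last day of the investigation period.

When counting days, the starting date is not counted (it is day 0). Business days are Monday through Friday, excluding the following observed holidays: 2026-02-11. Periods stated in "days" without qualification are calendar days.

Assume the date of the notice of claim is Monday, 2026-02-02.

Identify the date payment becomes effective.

The last day of the investigation period: 30 calendar days after 2026-02-02 is 2026-03-04.
The date payment becomes effective: 12 business days after Wednesday, 2026-03-04, skipping weekends — Mar 5, Mar 6, Mar 9, Mar 10, …, Mar 18, Mar 19, Mar 20 — lands on Friday, 2026-03-20.

2026-03-20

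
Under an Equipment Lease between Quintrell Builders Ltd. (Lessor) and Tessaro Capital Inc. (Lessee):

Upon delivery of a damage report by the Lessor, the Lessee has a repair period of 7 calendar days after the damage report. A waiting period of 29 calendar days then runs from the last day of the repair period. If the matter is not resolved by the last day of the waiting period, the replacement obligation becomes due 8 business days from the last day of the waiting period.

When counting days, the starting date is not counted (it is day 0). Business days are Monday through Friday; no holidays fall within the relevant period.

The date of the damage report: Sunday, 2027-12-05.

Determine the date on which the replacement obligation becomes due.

Adding 7 calendar days to 2027-12-05 gives 2027-12-12, which is the last day of the repair period.
The last day of the waiting period: 2027-12-12 + 29 days = 2028-01-10.
The date on which the replacement obligation becomes due: counting 8 business days from Monday, 2028-01-10 (Jan 11, Jan 12, Jan 13, Jan 14, Jan 17, Jan 18, Jan 19, Jan 20, skipping weekends) reaches Thursday, 2028-01-20.

2028-01-20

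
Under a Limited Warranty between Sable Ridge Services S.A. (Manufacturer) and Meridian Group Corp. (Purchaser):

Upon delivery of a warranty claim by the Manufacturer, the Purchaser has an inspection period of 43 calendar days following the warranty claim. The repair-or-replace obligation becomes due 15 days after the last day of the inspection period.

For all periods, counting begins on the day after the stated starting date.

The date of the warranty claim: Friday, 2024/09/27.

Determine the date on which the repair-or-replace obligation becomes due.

2024/11/24

Adding 43 calendar days to 2024/09/27 gives 2024/11/09, which is the last day of the inspection period.
Adding 15 calendar days to 2024/11/09 gives 2024/11/24, which is the date on which the repair-or-replace obligation becomes due.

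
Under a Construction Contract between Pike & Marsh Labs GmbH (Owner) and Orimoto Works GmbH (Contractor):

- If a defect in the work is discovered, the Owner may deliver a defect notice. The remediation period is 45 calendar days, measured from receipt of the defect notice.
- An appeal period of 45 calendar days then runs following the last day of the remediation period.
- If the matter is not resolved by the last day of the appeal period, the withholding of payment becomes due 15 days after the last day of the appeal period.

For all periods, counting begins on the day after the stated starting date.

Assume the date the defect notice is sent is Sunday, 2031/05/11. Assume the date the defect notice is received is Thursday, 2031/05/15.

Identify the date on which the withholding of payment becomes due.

2031/08/28

Adding 45 calendar days to 2031/05/15 gives 2031/06/29, which is the last day of the remediation period.
The last day of the appeal period: 2031/06/29 + 45 days = 2031/08/13.
The date on which the withholding of payment becomes due: 2031/08/13 + 15 days = 2031/08/28.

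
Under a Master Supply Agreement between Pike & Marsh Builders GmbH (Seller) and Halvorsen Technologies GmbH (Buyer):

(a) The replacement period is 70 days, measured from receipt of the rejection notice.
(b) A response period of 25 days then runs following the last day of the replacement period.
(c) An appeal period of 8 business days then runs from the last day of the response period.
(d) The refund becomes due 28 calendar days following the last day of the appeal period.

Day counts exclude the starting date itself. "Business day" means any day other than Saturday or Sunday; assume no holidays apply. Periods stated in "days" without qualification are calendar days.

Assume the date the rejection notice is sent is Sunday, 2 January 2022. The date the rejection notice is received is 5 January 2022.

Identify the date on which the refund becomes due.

The last day of the replacement period: 70 calendar days after 5 January 2022 is 16 March 2022.
Adding 25 calendar days to 16 March 2022 gives 10 April 2022, which is the last day of the response period.
The last day of the appeal period: counting 8 business days from Sunday, 10 April 2022 (Apr 11, Apr 12, Apr 13, Apr 14, Apr 15, Apr 18, Apr 19, Apr 20, skipping weekends) reaches Wednesday, 20 April 2022.
The date on which the refund becomes due: 20 April 2022 + 28 days = 18 May 2022.

18 May 2022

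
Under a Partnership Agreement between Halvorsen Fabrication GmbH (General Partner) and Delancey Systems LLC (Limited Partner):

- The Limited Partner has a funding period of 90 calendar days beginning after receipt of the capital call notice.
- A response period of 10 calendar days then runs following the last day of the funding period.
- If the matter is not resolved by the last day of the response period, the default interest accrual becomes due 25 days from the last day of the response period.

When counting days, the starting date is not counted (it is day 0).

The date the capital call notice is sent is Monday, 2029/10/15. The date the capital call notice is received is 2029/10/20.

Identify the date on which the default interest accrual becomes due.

2030/02/22

The last day of the funding period: 2029/10/20 + 90 days = 2030/01/18.
Adding 10 calendar days to 2030/01/18 gives 2030/01/28, which is the last day of the response period.
Adding 25 calendar days to 2030/01/28 gives 2030/02/22, which is the date on which the default interest accrual becomes due.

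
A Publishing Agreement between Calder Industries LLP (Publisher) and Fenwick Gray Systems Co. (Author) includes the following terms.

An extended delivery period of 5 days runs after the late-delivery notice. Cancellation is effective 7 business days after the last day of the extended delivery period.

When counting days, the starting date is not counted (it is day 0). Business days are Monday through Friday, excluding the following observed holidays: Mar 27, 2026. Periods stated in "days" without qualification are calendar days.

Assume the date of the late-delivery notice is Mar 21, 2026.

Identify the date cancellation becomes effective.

The last day of the extended delivery period: 5 calendar days after Mar 21, 2026 is Mar 26, 2026.
The date cancellation becomes effective: counting 7 business days from Thursday, Mar 26, 2026 (Mar 30, Mar 31, Apr 1, Apr 2, Apr 3, Apr 6, Apr 7, skipping weekends and the listed holiday on Mar 27) reaches Tuesday, Apr 7, 2026.

Apr 7, 2026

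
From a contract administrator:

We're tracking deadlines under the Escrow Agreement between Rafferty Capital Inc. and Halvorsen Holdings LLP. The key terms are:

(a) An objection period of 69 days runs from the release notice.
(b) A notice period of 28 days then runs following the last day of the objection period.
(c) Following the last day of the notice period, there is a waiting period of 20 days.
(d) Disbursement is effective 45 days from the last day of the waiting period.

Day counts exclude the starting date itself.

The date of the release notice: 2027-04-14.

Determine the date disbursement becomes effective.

2027-09-23

The last day of the objection period: 2027-04-14 + 69 days = 2027-06-22.
The last day of the notice period: 2027-06-22 + 28 days = 2027-07-20.
The last day of the waiting period: 2027-07-20 + 20 days = 2027-08-09.
The date disbursement becomes effective: 45 calendar days after 2027-08-09 is 2027-09-23.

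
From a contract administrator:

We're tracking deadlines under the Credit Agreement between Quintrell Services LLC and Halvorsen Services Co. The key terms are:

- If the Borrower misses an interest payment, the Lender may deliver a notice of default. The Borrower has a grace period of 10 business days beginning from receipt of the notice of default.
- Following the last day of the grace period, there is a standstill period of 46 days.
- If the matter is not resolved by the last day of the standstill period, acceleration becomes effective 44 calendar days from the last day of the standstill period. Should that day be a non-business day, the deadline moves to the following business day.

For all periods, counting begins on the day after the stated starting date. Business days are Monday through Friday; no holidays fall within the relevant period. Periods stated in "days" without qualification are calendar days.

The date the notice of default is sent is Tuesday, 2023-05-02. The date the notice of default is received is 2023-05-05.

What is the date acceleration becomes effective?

2023-08-17

The last day of the grace period: 10 business days after Friday, 2023-05-05, skipping weekends — May 8, May 9, May 10, May 11, May 12, May 15, May 16, May 17, May 18, May 19 — lands on Friday, 2023-05-19.
The last day of the standstill period: 46 calendar days after 2023-05-19 is 2023-07-04.
The date acceleration becomes effective: 44 calendar days after 2023-07-04 is 2023-08-17. 2023-08-17 is a Thursday, so no roll-forward applies.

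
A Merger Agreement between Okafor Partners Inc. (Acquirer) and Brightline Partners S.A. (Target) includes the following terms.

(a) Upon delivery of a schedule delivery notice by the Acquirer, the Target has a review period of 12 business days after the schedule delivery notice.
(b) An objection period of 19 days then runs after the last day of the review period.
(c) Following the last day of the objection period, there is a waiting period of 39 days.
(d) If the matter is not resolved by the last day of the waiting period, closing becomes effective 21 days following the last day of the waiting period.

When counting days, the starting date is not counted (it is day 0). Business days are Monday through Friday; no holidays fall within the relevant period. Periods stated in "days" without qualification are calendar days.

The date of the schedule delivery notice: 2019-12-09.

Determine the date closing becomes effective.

From Monday, 2019-12-09, 12 business days (Dec 10, Dec 11, Dec 12, Dec 13, …, Dec 23, Dec 24, Dec 25, skipping weekends) brings us to Wednesday, 2019-12-25, which is the last day of the review period.
The last day of the objection period: 2019-12-25 + 19 days = 2020-01-13.
Adding 39 calendar days to 2020-01-13 gives 2020-02-21, which is the last day of the waiting period.
The date closing becomes effective: 2020-02-21 + 21 days = 2020-03-13.

2020-03-13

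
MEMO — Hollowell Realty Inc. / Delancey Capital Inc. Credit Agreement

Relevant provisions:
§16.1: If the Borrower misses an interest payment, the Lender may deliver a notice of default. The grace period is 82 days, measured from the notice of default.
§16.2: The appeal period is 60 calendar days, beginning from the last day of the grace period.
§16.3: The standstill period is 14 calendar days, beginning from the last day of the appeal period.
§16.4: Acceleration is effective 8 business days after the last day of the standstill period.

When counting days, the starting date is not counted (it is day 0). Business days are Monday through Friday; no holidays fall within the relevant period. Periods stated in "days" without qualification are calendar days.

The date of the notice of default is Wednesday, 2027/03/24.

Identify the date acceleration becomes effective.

Adding 82 calendar days to 2027/03/24 gives 2027/06/14, which is the last day of the grace period.
Adding 60 calendar days to 2027/06/14 gives 2027/08/13, which is the last day of the appeal period.
The last day of the standstill period: 2027/08/13 + 14 days = 2027/08/27.
The date acceleration becomes effective: counting 8 business days from Friday, 2027/08/27 (Aug 30, Aug 31, Sep 1, Sep 2, Sep 3, Sep 6, Sep 7, Sep 8, skipping weekends) reaches Wednesday, 2027/09/08.

2027/09/08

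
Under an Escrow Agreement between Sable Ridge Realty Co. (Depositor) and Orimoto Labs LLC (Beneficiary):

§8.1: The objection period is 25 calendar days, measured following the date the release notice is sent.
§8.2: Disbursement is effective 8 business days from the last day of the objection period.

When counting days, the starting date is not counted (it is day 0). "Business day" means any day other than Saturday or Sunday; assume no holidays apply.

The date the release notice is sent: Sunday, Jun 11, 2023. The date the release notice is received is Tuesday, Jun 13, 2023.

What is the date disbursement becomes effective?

The last day of the objection period: Jun 11, 2023 + 25 days = Jul 6, 2023.
The date disbursement becomes effective: 8 business days after Thursday, Jul 6, 2023, skipping weekends — Jul 7, Jul 10, Jul 11, Jul 12, Jul 13, Jul 14, Jul 17, Jul 18 — lands on Tuesday, Jul 18, 2023.

Jul 18, 2023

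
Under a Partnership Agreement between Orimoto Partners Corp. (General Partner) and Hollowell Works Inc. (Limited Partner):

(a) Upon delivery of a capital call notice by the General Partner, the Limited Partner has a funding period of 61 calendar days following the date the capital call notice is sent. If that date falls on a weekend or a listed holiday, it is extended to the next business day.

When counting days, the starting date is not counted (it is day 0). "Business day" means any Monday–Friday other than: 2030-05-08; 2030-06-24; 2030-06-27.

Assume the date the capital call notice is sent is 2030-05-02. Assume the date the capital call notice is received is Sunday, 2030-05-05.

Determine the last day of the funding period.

2030-07-02

The last day of the funding period: 2030-05-02 + 61 days = 2030-07-02. 2030-07-02 is a Tuesday and is not a listed holiday, so no roll-forward applies.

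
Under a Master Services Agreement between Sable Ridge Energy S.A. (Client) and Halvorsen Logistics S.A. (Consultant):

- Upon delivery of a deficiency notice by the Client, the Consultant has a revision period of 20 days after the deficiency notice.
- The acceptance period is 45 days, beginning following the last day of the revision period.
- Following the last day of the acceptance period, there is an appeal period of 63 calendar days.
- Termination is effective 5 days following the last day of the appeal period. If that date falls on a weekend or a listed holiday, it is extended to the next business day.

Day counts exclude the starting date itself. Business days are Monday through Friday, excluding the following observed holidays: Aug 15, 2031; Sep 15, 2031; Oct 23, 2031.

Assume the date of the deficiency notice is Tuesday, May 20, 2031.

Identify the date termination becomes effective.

Sep 30, 2031

The last day of the revision period: May 20, 2031 + 20 days = Jun 9, 2031.
The last day of the acceptance period: Jun 9, 2031 + 45 days = Jul 24, 2031.
Adding 63 calendar days to Jul 24, 2031 gives Sep 25, 2031, which is the last day of the appeal period.
The date termination becomes effective: 5 calendar days after Sep 25, 2031 is Sep 30, 2031. Sep 30, 2031 is a Tuesday and is not a listed holiday, so no roll-forward applies.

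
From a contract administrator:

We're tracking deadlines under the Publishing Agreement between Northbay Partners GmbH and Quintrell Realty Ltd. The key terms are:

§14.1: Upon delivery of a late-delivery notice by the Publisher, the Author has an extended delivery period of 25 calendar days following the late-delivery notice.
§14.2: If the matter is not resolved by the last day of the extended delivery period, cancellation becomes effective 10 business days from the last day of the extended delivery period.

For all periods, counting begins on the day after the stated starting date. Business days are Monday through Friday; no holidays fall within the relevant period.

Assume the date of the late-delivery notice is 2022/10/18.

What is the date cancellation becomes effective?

2022/11/25

The last day of the extended delivery period: 2022/10/18 + 25 days = 2022/11/12.
The date cancellation becomes effective: counting 10 business days from Saturday, 2022/11/12 (Nov 14, Nov 15, Nov 16, Nov 17, Nov 18, Nov 21, Nov 22, Nov 23, Nov 24, Nov 25, skipping weekends) reaches Friday, 2022/11/25.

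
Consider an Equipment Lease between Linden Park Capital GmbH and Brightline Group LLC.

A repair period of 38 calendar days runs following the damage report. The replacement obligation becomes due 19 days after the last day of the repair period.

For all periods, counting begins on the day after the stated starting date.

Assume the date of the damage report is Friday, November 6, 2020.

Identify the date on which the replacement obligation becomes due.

The last day of the repair period: November 6, 2020 + 38 days = December 14, 2020.
Adding 19 calendar days to December 14, 2020 gives January 2, 2021, which is the date on which the replacement obligation becomes due.

January 2, 2021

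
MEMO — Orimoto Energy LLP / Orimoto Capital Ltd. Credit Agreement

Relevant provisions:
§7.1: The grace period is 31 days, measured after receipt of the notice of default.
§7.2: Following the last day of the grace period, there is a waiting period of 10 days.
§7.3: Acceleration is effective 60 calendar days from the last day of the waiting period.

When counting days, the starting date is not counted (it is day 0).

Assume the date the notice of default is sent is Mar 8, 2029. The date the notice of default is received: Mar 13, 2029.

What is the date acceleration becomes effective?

The last day of the grace period: 31 calendar days after Mar 13, 2029 is Apr 13, 2029.
The last day of the waiting period: 10 calendar days after Apr 13, 2029 is Apr 23, 2029.
The date acceleration becomes effective: 60 calendar days after Apr 23, 2029 is Jun 22, 2029.

Jun 22, 2029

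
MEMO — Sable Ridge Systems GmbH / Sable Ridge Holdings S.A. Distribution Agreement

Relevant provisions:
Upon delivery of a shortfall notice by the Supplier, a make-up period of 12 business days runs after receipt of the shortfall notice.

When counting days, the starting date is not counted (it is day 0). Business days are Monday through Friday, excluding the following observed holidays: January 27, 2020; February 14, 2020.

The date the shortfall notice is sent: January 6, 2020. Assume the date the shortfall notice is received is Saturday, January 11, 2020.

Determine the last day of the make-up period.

The last day of the make-up period: 12 business days after Saturday, January 11, 2020, skipping weekends and the listed holiday on Jan 27 — Jan 13, Jan 14, Jan 15, Jan 16, …, Jan 24, Jan 28, Jan 29 — lands on Wednesday, January 29, 2020.

January 29, 2020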